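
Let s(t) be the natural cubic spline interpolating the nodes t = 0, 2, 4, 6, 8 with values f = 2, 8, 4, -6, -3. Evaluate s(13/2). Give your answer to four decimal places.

Write m_i for s''(x_i). With h_i = 2, 2, 2, 2 and divided differences Δ_i = 3, -2, -5, 3/2, the continuity of s' gives the tridiagonal system
  2·m_0 + 8·m_1 + 2·m_2 = 6(Δ_1 - Δ_0) = -30
  2·m_1 + 8·m_2 + 2·m_3 = 6(Δ_2 - Δ_1) = -18
  2·m_2 + 8·m_3 + 2·m_4 = 6(Δ_3 - Δ_2) = 39
Natural end conditions: m_0 = m_4 = 0.
Solving: m_0 = 0, m_1 = -339/112, m_2 = -81/28, m_3 = 627/112, m_4 = 0.
On [6, 8], s(t) = -6 - 125/56·(t - 6) + 627/224·(t - 6)² - 209/448·(t - 6)³.
With (t - 6) = 1/2: s(13/2) = -3315/512.

-6.4746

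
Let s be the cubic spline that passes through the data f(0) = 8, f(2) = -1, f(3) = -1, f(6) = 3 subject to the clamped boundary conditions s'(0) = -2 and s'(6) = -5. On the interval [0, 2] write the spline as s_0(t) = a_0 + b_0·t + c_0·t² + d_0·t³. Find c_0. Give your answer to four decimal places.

-3.4405

With M_i denoting the second derivative at x_i, h_i = 2, 1, 3, and Δ_i = (y_(i+1) − y_i)/h_i = -9/2, 0, 4/3:
  2·M_0 + 6·M_1 + 1·M_2 = 6(Δ_1 - Δ_0) = 27
  1·M_1 + 8·M_2 + 3·M_3 = 6(Δ_2 - Δ_1) = 8
Clamped end conditions give two more equations: 2h_0·M_0 + h_0·M_1 = 6(Δ_0 - s'(0)) = -15 and h_2·M_2 + 2h_2·M_3 = 6(s'(6) - Δ_2) = -38.
Solving: M_0 = -289/42, M_1 = 263/42, M_2 = 67/21, M_3 = -111/14.
On [0, 2], with s_0(t) = a_0 + b_0·t + c_0·t² + d_0·t³: c_0 = M_0/2 = -289/84, d_0 = (M_1 - M_0)/(6h_0) = 23/21, b_0 = Δ_0 - h_0(2M_0 + M_1)/6 = -2.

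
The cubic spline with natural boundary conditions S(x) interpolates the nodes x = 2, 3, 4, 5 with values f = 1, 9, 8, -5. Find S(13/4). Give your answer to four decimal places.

9.8844

Put M_i = S'' at the i-th knot. Here h = (1, 1, 1) and Δ = (8, -1, -13), so the interior equations h_(i-1)·M_(i-1) + 2(h_(i-1)+h_i)·M_i + h_i·M_(i+1) = 6(Δ_i − Δ_(i-1)) read
  1·M_0 + 4·M_1 + 1·M_2 = 6(Δ_1 - Δ_0) = -54
  1·M_1 + 4·M_2 + 1·M_3 = 6(Δ_2 - Δ_1) = -72
Natural end conditions: M_0 = M_3 = 0.
Forward elimination and back-substitution give M_0 = 0, M_1 = -48/5, M_2 = -78/5, M_3 = 0.
On [3, 4], S(x) = 9 + 24/5·(x - 3) - 24/5·(x - 3)² - 1·(x - 3)³.
With (x - 3) = 1/4: S(13/4) = 3163/320.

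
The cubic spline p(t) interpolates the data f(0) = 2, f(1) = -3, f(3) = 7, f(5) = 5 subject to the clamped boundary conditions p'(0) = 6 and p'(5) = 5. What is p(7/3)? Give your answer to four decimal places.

With σ_i denoting the second derivative at x_i, h_i = 1, 2, 2, and Δ_i = (y_(i+1) − y_i)/h_i = -5, 5, -1:
  1·σ_0 + 6·σ_1 + 2·σ_2 = 6(Δ_1 - Δ_0) = 60
  2·σ_1 + 8·σ_2 + 2·σ_3 = 6(Δ_2 - Δ_1) = -36
Clamped end conditions give two more equations: 2h_0·σ_0 + h_0·σ_1 = 6(Δ_0 - p'(0)) = -66 and h_2·σ_2 + 2h_2·σ_3 = 6(p'(5) - Δ_2) = 36.
Solving the tridiagonal system: σ_0 = -44, σ_1 = 22, σ_2 = -14, σ_3 = 16.
On [1, 3], p(t) = -3 - 5·(t - 1) + 11·(t - 1)² - 3·(t - 1)³.
With (t - 1) = 4/3: p(7/3) = 25/9.

2.7778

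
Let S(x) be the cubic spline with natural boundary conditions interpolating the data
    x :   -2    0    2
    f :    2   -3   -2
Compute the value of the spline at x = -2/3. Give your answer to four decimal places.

-1.8889

Put M_i = S'' at the i-th knot. Here h = (2, 2) and Δ = (-5/2, 1/2), so the interior equations h_(i-1)·M_(i-1) + 2(h_(i-1)+h_i)·M_i + h_i·M_(i+1) = 6(Δ_i − Δ_(i-1)) read
  2·M_0 + 8·M_1 + 2·M_2 = 6(Δ_1 - Δ_0) = 18
Natural end conditions: M_0 = M_2 = 0.
Forward elimination and back-substitution give M_0 = 0, M_1 = 9/4, M_2 = 0.
On [-2, 0], S(x) = 2 - 13/4·(x + 2) + 0·(x + 2)² + 3/16·(x + 2)³.
With (x + 2) = 4/3: S(-2/3) = -17/9.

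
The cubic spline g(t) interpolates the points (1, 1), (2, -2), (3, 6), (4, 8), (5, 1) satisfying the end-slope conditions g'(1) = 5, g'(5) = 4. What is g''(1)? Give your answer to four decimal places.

-38.3929

With m_i denoting the second derivative at x_i, h_i = 1, 1, 1, 1, and Δ_i = (y_(i+1) − y_i)/h_i = -3, 8, 2, -7:
  1·m_0 + 4·m_1 + 1·m_2 = 6(Δ_1 - Δ_0) = 66
  1·m_1 + 4·m_2 + 1·m_3 = 6(Δ_2 - Δ_1) = -36
  1·m_2 + 4·m_3 + 1·m_4 = 6(Δ_3 - Δ_2) = -54
Clamped end conditions give two more equations: 2h_0·m_0 + h_0·m_1 = 6(Δ_0 - g'(1)) = -48 and h_3·m_3 + 2h_3·m_4 = 6(g'(5) - Δ_3) = 66.
Solving: m_0 = -1075/28, m_1 = 403/14, m_2 = -43/4, m_3 = -305/14, m_4 = 1229/28.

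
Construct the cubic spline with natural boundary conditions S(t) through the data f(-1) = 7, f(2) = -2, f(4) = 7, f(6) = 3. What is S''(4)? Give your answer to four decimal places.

With m_i denoting the second derivative at x_i, h_i = 3, 2, 2, and Δ_i = (y_(i+1) − y_i)/h_i = -3, 9/2, -2:
  3·m_0 + 10·m_1 + 2·m_2 = 6(Δ_1 - Δ_0) = 45
  2·m_1 + 8·m_2 + 2·m_3 = 6(Δ_2 - Δ_1) = -39
Natural end conditions: m_0 = m_3 = 0.
Solving: m_0 = 0, m_1 = 219/38, m_2 = -120/19, m_3 = 0.

-6.3158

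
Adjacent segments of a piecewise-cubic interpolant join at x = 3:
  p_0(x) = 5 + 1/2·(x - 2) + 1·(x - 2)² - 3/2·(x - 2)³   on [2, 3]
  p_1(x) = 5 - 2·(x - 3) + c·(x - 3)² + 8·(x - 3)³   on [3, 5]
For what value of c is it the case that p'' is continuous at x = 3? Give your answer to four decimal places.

p_0''(x) = 2 - 9·(x - 2), so p_0''(3) = -7. On the right, p_1''(3) = 2c, so c = -7/2.

-3.5000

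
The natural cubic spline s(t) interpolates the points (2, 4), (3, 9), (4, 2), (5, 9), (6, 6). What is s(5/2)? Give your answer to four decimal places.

Let M_i = s''(x_i). Step sizes h_i = 1, 1, 1, 1; slopes of the chords Δ_i = (y_(i+1) - y_i)/h_i = 5, -7, 7, -3.
  1·M_0 + 4·M_1 + 1·M_2 = 6(Δ_1 - Δ_0) = -72
  1·M_1 + 4·M_2 + 1·M_3 = 6(Δ_2 - Δ_1) = 84
  1·M_2 + 4·M_3 + 1·M_4 = 6(Δ_3 - Δ_2) = -60
Natural end conditions: M_0 = M_4 = 0.
Hence M_0 = 0, M_1 = -369/14, M_2 = 234/7, M_3 = -327/14, M_4 = 0.
On [2, 3], s(t) = 4 + 263/28·(t - 2) + 0·(t - 2)² - 123/28·(t - 2)³.
With (t - 2) = 1/2: s(5/2) = 1825/224.

8.1473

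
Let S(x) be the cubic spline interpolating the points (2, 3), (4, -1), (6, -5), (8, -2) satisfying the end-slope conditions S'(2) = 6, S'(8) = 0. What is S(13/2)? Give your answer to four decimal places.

-4.3063

With σ_i denoting the second derivative at x_i, h_i = 2, 2, 2, and Δ_i = (y_(i+1) − y_i)/h_i = -2, -2, 3/2:
  2·σ_0 + 8·σ_1 + 2·σ_2 = 6(Δ_1 - Δ_0) = 0
  2·σ_1 + 8·σ_2 + 2·σ_3 = 6(Δ_2 - Δ_1) = 21
Clamped end conditions give two more equations: 2h_0·σ_0 + h_0·σ_1 = 6(Δ_0 - S'(2)) = -48 and h_2·σ_2 + 2h_2·σ_3 = 6(S'(8) - Δ_2) = -9.
Forward elimination and back-substitution give σ_0 = -133/10, σ_1 = 13/5, σ_2 = 29/10, σ_3 = -37/10.
On [6, 8], S(x) = -5 + 4/5·(x - 6) + 29/20·(x - 6)² - 11/20·(x - 6)³.
With (x - 6) = 1/2: S(13/2) = -689/160.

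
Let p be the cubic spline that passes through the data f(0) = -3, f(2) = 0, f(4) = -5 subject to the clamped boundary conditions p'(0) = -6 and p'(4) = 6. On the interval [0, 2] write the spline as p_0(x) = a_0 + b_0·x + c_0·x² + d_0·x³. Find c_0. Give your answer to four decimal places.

8.6250

Put M_i = p'' at the i-th knot. Here h = (2, 2) and Δ = (3/2, -5/2), so the interior equations h_(i-1)·M_(i-1) + 2(h_(i-1)+h_i)·M_i + h_i·M_(i+1) = 6(Δ_i − Δ_(i-1)) read
  2·M_0 + 8·M_1 + 2·M_2 = 6(Δ_1 - Δ_0) = -24
Clamped end conditions give two more equations: 2h_0·M_0 + h_0·M_1 = 6(Δ_0 - p'(0)) = 45 and h_1·M_1 + 2h_1·M_2 = 6(p'(4) - Δ_1) = 51.
Solving: M_0 = 69/4, M_1 = -12, M_2 = 75/4.
On [0, 2], with p_0(x) = a_0 + b_0·x + c_0·x² + d_0·x³: c_0 = M_0/2 = 69/8, d_0 = (M_1 - M_0)/(6h_0) = -39/16, b_0 = Δ_0 - h_0(2M_0 + M_1)/6 = -6.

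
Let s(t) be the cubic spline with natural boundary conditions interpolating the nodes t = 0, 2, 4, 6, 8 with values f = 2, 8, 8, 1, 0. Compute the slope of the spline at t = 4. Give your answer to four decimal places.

Put m_i = s'' at the i-th knot. Here h = (2, 2, 2, 2) and Δ = (3, 0, -7/2, -1/2), so the interior equations h_(i-1)·m_(i-1) + 2(h_(i-1)+h_i)·m_i + h_i·m_(i+1) = 6(Δ_i − Δ_(i-1)) read
  2·m_0 + 8·m_1 + 2·m_2 = 6(Δ_1 - Δ_0) = -18
  2·m_1 + 8·m_2 + 2·m_3 = 6(Δ_2 - Δ_1) = -21
  2·m_2 + 8·m_3 + 2·m_4 = 6(Δ_3 - Δ_2) = 18
Natural end conditions: m_0 = m_4 = 0.
Solving the tridiagonal system: m_0 = 0, m_1 = -3/2, m_2 = -3, m_3 = 3, m_4 = 0.
On [4, 6], s'(t) = b_2 + 2c_2·(t - 4) + 3d_2·(t - 4)² with b_2 = Δ_2 - h_2(2m_2 + m_3)/6 = -5/2, c_2 = m_2/2 = -3/2, d_2 = (m_3 - m_2)/(6h_2) = 1/2. So s'(4) = -5/2.

-2.5000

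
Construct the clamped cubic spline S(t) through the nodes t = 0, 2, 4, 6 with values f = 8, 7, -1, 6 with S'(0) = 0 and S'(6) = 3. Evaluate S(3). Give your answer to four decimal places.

With M_i denoting the second derivative at x_i, h_i = 2, 2, 2, and Δ_i = (y_(i+1) − y_i)/h_i = -1/2, -4, 7/2:
  2·M_0 + 8·M_1 + 2·M_2 = 6(Δ_1 - Δ_0) = -21
  2·M_1 + 8·M_2 + 2·M_3 = 6(Δ_2 - Δ_1) = 45
Clamped end conditions give two more equations: 2h_0·M_0 + h_0·M_1 = 6(Δ_0 - S'(0)) = -3 and h_2·M_2 + 2h_2·M_3 = 6(S'(6) - Δ_2) = -3.
Forward elimination and back-substitution give M_0 = 9/5, M_1 = -51/10, M_2 = 81/10, M_3 = -24/5.
On [2, 4], S(t) = 7 - 33/10·(t - 2) - 51/20·(t - 2)² + 11/10·(t - 2)³.
With (t - 2) = 1: S(3) = 9/4.

2.2500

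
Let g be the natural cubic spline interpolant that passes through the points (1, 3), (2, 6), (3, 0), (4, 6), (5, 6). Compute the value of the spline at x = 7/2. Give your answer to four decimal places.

2.2969

Put M_i = g'' at the i-th knot. Here h = (1, 1, 1, 1) and Δ = (3, -6, 6, 0), so the interior equations h_(i-1)·M_(i-1) + 2(h_(i-1)+h_i)·M_i + h_i·M_(i+1) = 6(Δ_i − Δ_(i-1)) read
  1·M_0 + 4·M_1 + 1·M_2 = 6(Δ_1 - Δ_0) = -54
  1·M_1 + 4·M_2 + 1·M_3 = 6(Δ_2 - Δ_1) = 72
  1·M_2 + 4·M_3 + 1·M_4 = 6(Δ_3 - Δ_2) = -36
Natural end conditions: M_0 = M_4 = 0.
Forward elimination and back-substitution give M_0 = 0, M_1 = -81/4, M_2 = 27, M_3 = -63/4, M_4 = 0.
On [3, 4], g(x) = 0 - 3/8·(x - 3) + 27/2·(x - 3)² - 57/8·(x - 3)³.
With (x - 3) = 1/2: g(7/2) = 147/64.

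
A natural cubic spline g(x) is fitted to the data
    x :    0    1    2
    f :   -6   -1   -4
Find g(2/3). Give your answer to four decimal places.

With M_i denoting the second derivative at x_i, h_i = 1, 1, and Δ_i = (y_(i+1) − y_i)/h_i = 5, -3:
  1·M_0 + 4·M_1 + 1·M_2 = 6(Δ_1 - Δ_0) = -48
Natural end conditions: M_0 = M_2 = 0.
Hence M_0 = 0, M_1 = -12, M_2 = 0.
On [0, 1], g(x) = -6 + 7·x + 0·x² - 2·x³.
With x = 2/3: g(2/3) = -52/27.

-1.9259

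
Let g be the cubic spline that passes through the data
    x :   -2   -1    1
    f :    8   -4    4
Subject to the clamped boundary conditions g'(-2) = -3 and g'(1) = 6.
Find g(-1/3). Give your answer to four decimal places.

-5.7778

Write m_i for g''(x_i). With h_i = 1, 2 and divided differences Δ_i = -12, 4, the continuity of g' gives the tridiagonal system
  1·m_0 + 6·m_1 + 2·m_2 = 6(Δ_1 - Δ_0) = 96
Clamped end conditions give two more equations: 2h_0·m_0 + h_0·m_1 = 6(Δ_0 - g'(-2)) = -54 and h_1·m_1 + 2h_1·m_2 = 6(g'(1) - Δ_1) = 12.
Hence m_0 = -40, m_1 = 26, m_2 = -10.
On [-1, 1], g(x) = -4 - 10·(x + 1) + 13·(x + 1)² - 3·(x + 1)³.
With (x + 1) = 2/3: g(-1/3) = -52/9.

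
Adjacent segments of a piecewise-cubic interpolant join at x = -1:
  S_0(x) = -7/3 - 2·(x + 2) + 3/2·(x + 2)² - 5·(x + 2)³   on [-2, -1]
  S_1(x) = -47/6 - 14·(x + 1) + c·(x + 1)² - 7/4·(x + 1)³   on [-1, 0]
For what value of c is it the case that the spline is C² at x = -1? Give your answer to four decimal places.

-13.5000

S_0''(x) = 3 - 30·(x + 2), so S_0''(-1) = -27. On the right, S_1''(-1) = 2c, so c = -27/2.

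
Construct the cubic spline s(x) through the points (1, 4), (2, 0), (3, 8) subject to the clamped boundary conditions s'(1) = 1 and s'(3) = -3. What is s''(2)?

With σ_i denoting the second derivative at x_i, h_i = 1, 1, and Δ_i = (y_(i+1) − y_i)/h_i = -4, 8:
  1·σ_0 + 4·σ_1 + 1·σ_2 = 6(Δ_1 - Δ_0) = 72
Clamped end conditions give two more equations: 2h_0·σ_0 + h_0·σ_1 = 6(Δ_0 - s'(1)) = -30 and h_1·σ_1 + 2h_1·σ_2 = 6(s'(3) - Δ_1) = -66.
Solving the tridiagonal system: σ_0 = -35, σ_1 = 40, σ_2 = -53.

40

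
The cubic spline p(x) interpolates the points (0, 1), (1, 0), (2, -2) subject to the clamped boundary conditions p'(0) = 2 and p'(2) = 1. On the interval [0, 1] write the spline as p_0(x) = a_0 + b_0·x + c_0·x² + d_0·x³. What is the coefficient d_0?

1

Let m_i = p''(x_i). Step sizes h_i = 1, 1; slopes of the chords Δ_i = (y_(i+1) - y_i)/h_i = -1, -2.
  1·m_0 + 4·m_1 + 1·m_2 = 6(Δ_1 - Δ_0) = -6
Clamped end conditions give two more equations: 2h_0·m_0 + h_0·m_1 = 6(Δ_0 - p'(0)) = -18 and h_1·m_1 + 2h_1·m_2 = 6(p'(2) - Δ_1) = 18.
Solving: m_0 = -8, m_1 = -2, m_2 = 10.
On [0, 1], with p_0(x) = a_0 + b_0·x + c_0·x² + d_0·x³: c_0 = m_0/2 = -4, d_0 = (m_1 - m_0)/(6h_0) = 1, b_0 = Δ_0 - h_0(2m_0 + m_1)/6 = 2.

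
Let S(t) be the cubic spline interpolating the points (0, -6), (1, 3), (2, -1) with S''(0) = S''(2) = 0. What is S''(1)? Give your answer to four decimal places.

-19.5000

Let M_i = S''(x_i). Step sizes h_i = 1, 1; slopes of the chords Δ_i = (y_(i+1) - y_i)/h_i = 9, -4.
  1·M_0 + 4·M_1 + 1·M_2 = 6(Δ_1 - Δ_0) = -78
Natural end conditions: M_0 = M_2 = 0.
Hence M_0 = 0, M_1 = -39/2, M_2 = 0.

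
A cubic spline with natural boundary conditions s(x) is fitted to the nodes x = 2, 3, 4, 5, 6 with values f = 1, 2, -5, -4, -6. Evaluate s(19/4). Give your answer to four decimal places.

-4.4718

With M_i denoting the second derivative at x_i, h_i = 1, 1, 1, 1, and Δ_i = (y_(i+1) − y_i)/h_i = 1, -7, 1, -2:
  1·M_0 + 4·M_1 + 1·M_2 = 6(Δ_1 - Δ_0) = -48
  1·M_1 + 4·M_2 + 1·M_3 = 6(Δ_2 - Δ_1) = 48
  1·M_2 + 4·M_3 + 1·M_4 = 6(Δ_3 - Δ_2) = -18
Natural end conditions: M_0 = M_4 = 0.
Hence M_0 = 0, M_1 = -465/28, M_2 = 129/7, M_3 = -255/28, M_4 = 0.
On [4, 5], s(x) = -5 - 29/8·(x - 4) + 129/14·(x - 4)² - 257/56·(x - 4)³.
With (x - 4) = 3/4: s(19/4) = -16027/3584.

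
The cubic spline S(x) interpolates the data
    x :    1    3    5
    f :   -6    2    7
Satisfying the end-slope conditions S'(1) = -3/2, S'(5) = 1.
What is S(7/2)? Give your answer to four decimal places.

Write M_i for S''(x_i). With h_i = 2, 2 and divided differences Δ_i = 4, 5/2, the continuity of S' gives the tridiagonal system
  2·M_0 + 8·M_1 + 2·M_2 = 6(Δ_1 - Δ_0) = -9
Clamped end conditions give two more equations: 2h_0·M_0 + h_0·M_1 = 6(Δ_0 - S'(1)) = 33 and h_1·M_1 + 2h_1·M_2 = 6(S'(5) - Δ_1) = -9.
Forward elimination and back-substitution give M_0 = 10, M_1 = -7/2, M_2 = -1/2.
On [3, 5], S(x) = 2 + 5·(x - 3) - 7/4·(x - 3)² + 1/4·(x - 3)³.
With (x - 3) = 1/2: S(7/2) = 131/32.

4.0938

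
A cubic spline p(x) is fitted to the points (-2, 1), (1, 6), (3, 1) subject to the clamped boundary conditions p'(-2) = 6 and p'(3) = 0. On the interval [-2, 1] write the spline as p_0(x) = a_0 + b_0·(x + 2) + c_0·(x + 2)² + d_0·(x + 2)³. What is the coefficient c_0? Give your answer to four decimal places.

-1.5167

Let M_i = p''(x_i). Step sizes h_i = 3, 2; slopes of the chords Δ_i = (y_(i+1) - y_i)/h_i = 5/3, -5/2.
  3·M_0 + 10·M_1 + 2·M_2 = 6(Δ_1 - Δ_0) = -25
Clamped end conditions give two more equations: 2h_0·M_0 + h_0·M_1 = 6(Δ_0 - p'(-2)) = -26 and h_1·M_1 + 2h_1·M_2 = 6(p'(3) - Δ_1) = 15.
Hence M_0 = -91/30, M_1 = -13/5, M_2 = 101/20.
On [-2, 1], with p_0(x) = a_0 + b_0·(x + 2) + c_0·(x + 2)² + d_0·(x + 2)³: c_0 = M_0/2 = -91/60, d_0 = (M_1 - M_0)/(6h_0) = 13/540, b_0 = Δ_0 - h_0(2M_0 + M_1)/6 = 6.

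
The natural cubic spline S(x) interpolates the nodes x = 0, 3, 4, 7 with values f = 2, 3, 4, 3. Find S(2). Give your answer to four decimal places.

2.3139

Let M_i = S''(x_i). Step sizes h_i = 3, 1, 3; slopes of the chords Δ_i = (y_(i+1) - y_i)/h_i = 1/3, 1, -1/3.
  3·M_0 + 8·M_1 + 1·M_2 = 6(Δ_1 - Δ_0) = 4
  1·M_1 + 8·M_2 + 3·M_3 = 6(Δ_2 - Δ_1) = -8
Natural end conditions: M_0 = M_3 = 0.
Forward elimination and back-substitution give M_0 = 0, M_1 = 40/63, M_2 = -68/63, M_3 = 0.
On [0, 3], S(x) = 2 + 1/63·x + 0·x² + 20/567·x³.
With x = 2: S(2) = 1312/567.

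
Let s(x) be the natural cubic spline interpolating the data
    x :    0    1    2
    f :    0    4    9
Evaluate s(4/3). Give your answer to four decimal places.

With m_i denoting the second derivative at x_i, h_i = 1, 1, and Δ_i = (y_(i+1) − y_i)/h_i = 4, 5:
  1·m_0 + 4·m_1 + 1·m_2 = 6(Δ_1 - Δ_0) = 6
Natural end conditions: m_0 = m_2 = 0.
Solving the tridiagonal system: m_0 = 0, m_1 = 3/2, m_2 = 0.
On [1, 2], s(x) = 4 + 9/2·(x - 1) + 3/4·(x - 1)² - 1/4·(x - 1)³.
With (x - 1) = 1/3: s(4/3) = 301/54.

5.5741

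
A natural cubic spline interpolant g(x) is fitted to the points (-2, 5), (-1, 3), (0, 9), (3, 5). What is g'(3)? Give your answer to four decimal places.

-4.9462

Let M_i = g''(x_i). Step sizes h_i = 1, 1, 3; slopes of the chords Δ_i = (y_(i+1) - y_i)/h_i = -2, 6, -4/3.
  1·M_0 + 4·M_1 + 1·M_2 = 6(Δ_1 - Δ_0) = 48
  1·M_1 + 8·M_2 + 3·M_3 = 6(Δ_2 - Δ_1) = -44
Natural end conditions: M_0 = M_3 = 0.
Forward elimination and back-substitution give M_0 = 0, M_1 = 428/31, M_2 = -224/31, M_3 = 0.
On [0, 3], g'(x) = b_2 + 2c_2·x + 3d_2·x² with b_2 = Δ_2 - h_2(2M_2 + M_3)/6 = 548/93, c_2 = M_2/2 = -112/31, d_2 = (M_3 - M_2)/(6h_2) = 112/279. So g'(3) = -460/93.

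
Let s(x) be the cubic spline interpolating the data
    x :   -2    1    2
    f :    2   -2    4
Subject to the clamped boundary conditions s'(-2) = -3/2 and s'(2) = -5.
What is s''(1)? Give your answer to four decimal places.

12.7500

Write M_i for s''(x_i). With h_i = 3, 1 and divided differences Δ_i = -4/3, 6, the continuity of s' gives the tridiagonal system
  3·M_0 + 8·M_1 + 1·M_2 = 6(Δ_1 - Δ_0) = 44
Clamped end conditions give two more equations: 2h_0·M_0 + h_0·M_1 = 6(Δ_0 - s'(-2)) = 1 and h_1·M_1 + 2h_1·M_2 = 6(s'(2) - Δ_1) = -66.
Hence M_0 = -149/24, M_1 = 51/4, M_2 = -315/8.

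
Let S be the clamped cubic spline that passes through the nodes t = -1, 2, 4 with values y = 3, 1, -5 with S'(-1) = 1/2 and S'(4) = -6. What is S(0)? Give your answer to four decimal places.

3.0148

With m_i denoting the second derivative at x_i, h_i = 3, 2, and Δ_i = (y_(i+1) − y_i)/h_i = -2/3, -3:
  3·m_0 + 10·m_1 + 2·m_2 = 6(Δ_1 - Δ_0) = -14
Clamped end conditions give two more equations: 2h_0·m_0 + h_0·m_1 = 6(Δ_0 - S'(-1)) = -7 and h_1·m_1 + 2h_1·m_2 = 6(S'(4) - Δ_1) = -18.
Solving: m_0 = -16/15, m_1 = -1/5, m_2 = -22/5.
On [-1, 2], S(t) = 3 + 1/2·(t + 1) - 8/15·(t + 1)² + 13/270·(t + 1)³.
With (t + 1) = 1: S(0) = 407/135.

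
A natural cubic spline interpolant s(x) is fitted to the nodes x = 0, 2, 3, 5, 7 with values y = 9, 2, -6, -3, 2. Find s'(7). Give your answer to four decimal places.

Let M_i = s''(x_i). Step sizes h_i = 2, 1, 2, 2; slopes of the chords Δ_i = (y_(i+1) - y_i)/h_i = -7/2, -8, 3/2, 5/2.
  2·M_0 + 6·M_1 + 1·M_2 = 6(Δ_1 - Δ_0) = -27
  1·M_1 + 6·M_2 + 2·M_3 = 6(Δ_2 - Δ_1) = 57
  2·M_2 + 8·M_3 + 2·M_4 = 6(Δ_3 - Δ_2) = 6
Natural end conditions: M_0 = M_4 = 0.
Hence M_0 = 0, M_1 = -51/8, M_2 = 45/4, M_3 = -33/16, M_4 = 0.
On [5, 7], s'(x) = b_3 + 2c_3·(x - 5) + 3d_3·(x - 5)² with b_3 = Δ_3 - h_3(2M_3 + M_4)/6 = 31/8, c_3 = M_3/2 = -33/32, d_3 = (M_4 - M_3)/(6h_3) = 11/64. So s'(7) = 29/16.

1.8125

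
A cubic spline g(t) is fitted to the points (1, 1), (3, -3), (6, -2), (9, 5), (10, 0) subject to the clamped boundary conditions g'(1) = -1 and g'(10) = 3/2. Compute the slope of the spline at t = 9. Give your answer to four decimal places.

Write M_i for g''(x_i). With h_i = 2, 3, 3, 1 and divided differences Δ_i = -2, 1/3, 7/3, -5, the continuity of g' gives the tridiagonal system
  2·M_0 + 10·M_1 + 3·M_2 = 6(Δ_1 - Δ_0) = 14
  3·M_1 + 12·M_2 + 3·M_3 = 6(Δ_2 - Δ_1) = 12
  3·M_2 + 8·M_3 + 1·M_4 = 6(Δ_3 - Δ_2) = -44
Clamped end conditions give two more equations: 2h_0·M_0 + h_0·M_1 = 6(Δ_0 - g'(1)) = -6 and h_3·M_3 + 2h_3·M_4 = 6(g'(10) - Δ_3) = 39.
Solving: M_0 = -40/21, M_1 = 17/21, M_2 = 68/21, M_3 = -205/21, M_4 = 512/21.
On [9, 10], g'(t) = b_3 + 2c_3·(t - 9) + 3d_3·(t - 9)² with b_3 = Δ_3 - h_3(2M_3 + M_4)/6 = -122/21, c_3 = M_3/2 = -205/42, d_3 = (M_4 - M_3)/(6h_3) = 239/42. So g'(9) = -122/21.

-5.8095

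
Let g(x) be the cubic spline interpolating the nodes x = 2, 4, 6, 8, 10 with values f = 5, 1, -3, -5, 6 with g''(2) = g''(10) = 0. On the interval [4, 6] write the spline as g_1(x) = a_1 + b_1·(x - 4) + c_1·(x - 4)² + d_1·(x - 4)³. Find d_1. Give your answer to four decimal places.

-0.0558

Put M_i = g'' at the i-th knot. Here h = (2, 2, 2, 2) and Δ = (-2, -2, -1, 11/2), so the interior equations h_(i-1)·M_(i-1) + 2(h_(i-1)+h_i)·M_i + h_i·M_(i+1) = 6(Δ_i − Δ_(i-1)) read
  2·M_0 + 8·M_1 + 2·M_2 = 6(Δ_1 - Δ_0) = 0
  2·M_1 + 8·M_2 + 2·M_3 = 6(Δ_2 - Δ_1) = 6
  2·M_2 + 8·M_3 + 2·M_4 = 6(Δ_3 - Δ_2) = 39
Natural end conditions: M_0 = M_4 = 0.
Solving: M_0 = 0, M_1 = 15/112, M_2 = -15/28, M_3 = 561/112, M_4 = 0.
On [4, 6], with g_1(x) = a_1 + b_1·(x - 4) + c_1·(x - 4)² + d_1·(x - 4)³: c_1 = M_1/2 = 15/224, d_1 = (M_2 - M_1)/(6h_1) = -25/448, b_1 = Δ_1 - h_1(2M_1 + M_2)/6 = -107/56.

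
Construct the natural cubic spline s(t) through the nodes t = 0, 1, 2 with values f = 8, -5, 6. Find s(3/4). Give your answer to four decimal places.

Put m_i = s'' at the i-th knot. Here h = (1, 1) and Δ = (-13, 11), so the interior equations h_(i-1)·m_(i-1) + 2(h_(i-1)+h_i)·m_i + h_i·m_(i+1) = 6(Δ_i − Δ_(i-1)) read
  1·m_0 + 4·m_1 + 1·m_2 = 6(Δ_1 - Δ_0) = 144
Natural end conditions: m_0 = m_2 = 0.
Solving the tridiagonal system: m_0 = 0, m_1 = 36, m_2 = 0.
On [0, 1], s(t) = 8 - 19·t + 0·t² + 6·t³.
With t = 3/4: s(3/4) = -119/32.

-3.7188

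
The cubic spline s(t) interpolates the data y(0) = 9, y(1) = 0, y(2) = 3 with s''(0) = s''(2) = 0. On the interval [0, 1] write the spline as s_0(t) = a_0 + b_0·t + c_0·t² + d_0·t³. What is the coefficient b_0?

With M_i denoting the second derivative at x_i, h_i = 1, 1, and Δ_i = (y_(i+1) − y_i)/h_i = -9, 3:
  1·M_0 + 4·M_1 + 1·M_2 = 6(Δ_1 - Δ_0) = 72
Natural end conditions: M_0 = M_2 = 0.
Hence M_0 = 0, M_1 = 18, M_2 = 0.
On [0, 1], with s_0(t) = a_0 + b_0·t + c_0·t² + d_0·t³: c_0 = M_0/2 = 0, d_0 = (M_1 - M_0)/(6h_0) = 3, b_0 = Δ_0 - h_0(2M_0 + M_1)/6 = -12.

-12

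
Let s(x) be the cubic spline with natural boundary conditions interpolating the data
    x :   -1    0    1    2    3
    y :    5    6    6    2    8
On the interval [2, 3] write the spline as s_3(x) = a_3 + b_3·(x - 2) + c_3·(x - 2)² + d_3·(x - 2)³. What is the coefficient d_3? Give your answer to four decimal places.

Put m_i = s'' at the i-th knot. Here h = (1, 1, 1, 1) and Δ = (1, 0, -4, 6), so the interior equations h_(i-1)·m_(i-1) + 2(h_(i-1)+h_i)·m_i + h_i·m_(i+1) = 6(Δ_i − Δ_(i-1)) read
  1·m_0 + 4·m_1 + 1·m_2 = 6(Δ_1 - Δ_0) = -6
  1·m_1 + 4·m_2 + 1·m_3 = 6(Δ_2 - Δ_1) = -24
  1·m_2 + 4·m_3 + 1·m_4 = 6(Δ_3 - Δ_2) = 60
Natural end conditions: m_0 = m_4 = 0.
Hence m_0 = 0, m_1 = 33/28, m_2 = -75/7, m_3 = 495/28, m_4 = 0.
On [2, 3], with s_3(x) = a_3 + b_3·(x - 2) + c_3·(x - 2)² + d_3·(x - 2)³: c_3 = m_3/2 = 495/56, d_3 = (m_4 - m_3)/(6h_3) = -165/56, b_3 = Δ_3 - h_3(2m_3 + m_4)/6 = 3/28.

-2.9464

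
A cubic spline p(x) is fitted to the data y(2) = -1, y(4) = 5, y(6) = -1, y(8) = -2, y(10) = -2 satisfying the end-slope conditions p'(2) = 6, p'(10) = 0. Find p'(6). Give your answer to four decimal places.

Put σ_i = p'' at the i-th knot. Here h = (2, 2, 2, 2) and Δ = (3, -3, -1/2, 0), so the interior equations h_(i-1)·σ_(i-1) + 2(h_(i-1)+h_i)·σ_i + h_i·σ_(i+1) = 6(Δ_i − Δ_(i-1)) read
  2·σ_0 + 8·σ_1 + 2·σ_2 = 6(Δ_1 - Δ_0) = -36
  2·σ_1 + 8·σ_2 + 2·σ_3 = 6(Δ_2 - Δ_1) = 15
  2·σ_2 + 8·σ_3 + 2·σ_4 = 6(Δ_3 - Δ_2) = 3
Clamped end conditions give two more equations: 2h_0·σ_0 + h_0·σ_1 = 6(Δ_0 - p'(2)) = -18 and h_3·σ_3 + 2h_3·σ_4 = 6(p'(10) - Δ_3) = 0.
Hence σ_0 = -237/112, σ_1 = -267/56, σ_2 = 51/16, σ_3 = -27/56, σ_4 = 27/112.
On [6, 8], p'(x) = b_2 + 2c_2·(x - 6) + 3d_2·(x - 6)² with b_2 = Δ_2 - h_2(2σ_2 + σ_3)/6 = -69/28, c_2 = σ_2/2 = 51/32, d_2 = (σ_3 - σ_2)/(6h_2) = -137/448. So p'(6) = -69/28.

-2.4643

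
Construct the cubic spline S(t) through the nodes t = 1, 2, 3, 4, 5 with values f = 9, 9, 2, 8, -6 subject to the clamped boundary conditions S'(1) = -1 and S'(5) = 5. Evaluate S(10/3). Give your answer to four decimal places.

4.5331

Let M_i = S''(x_i). Step sizes h_i = 1, 1, 1, 1; slopes of the chords Δ_i = (y_(i+1) - y_i)/h_i = 0, -7, 6, -14.
  1·M_0 + 4·M_1 + 1·M_2 = 6(Δ_1 - Δ_0) = -42
  1·M_1 + 4·M_2 + 1·M_3 = 6(Δ_2 - Δ_1) = 78
  1·M_2 + 4·M_3 + 1·M_4 = 6(Δ_3 - Δ_2) = -120
Clamped end conditions give two more equations: 2h_0·M_0 + h_0·M_1 = 6(Δ_0 - S'(1)) = 6 and h_3·M_3 + 2h_3·M_4 = 6(S'(5) - Δ_3) = 114.
Solving the tridiagonal system: M_0 = 429/28, M_1 = -345/14, M_2 = 165/4, M_3 = -873/14, M_4 = 2469/28.
On [3, 4], S(t) = 2 + 37/14·(t - 3) + 165/8·(t - 3)² - 967/56·(t - 3)³.
With (t - 3) = 1/3: S(10/3) = 3427/756.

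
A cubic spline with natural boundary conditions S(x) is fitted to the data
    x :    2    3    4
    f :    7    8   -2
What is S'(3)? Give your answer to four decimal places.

-4.5000

Let M_i = S''(x_i). Step sizes h_i = 1, 1; slopes of the chords Δ_i = (y_(i+1) - y_i)/h_i = 1, -10.
  1·M_0 + 4·M_1 + 1·M_2 = 6(Δ_1 - Δ_0) = -66
Natural end conditions: M_0 = M_2 = 0.
Solving: M_0 = 0, M_1 = -33/2, M_2 = 0.
On [3, 4], S'(x) = b_1 + 2c_1·(x - 3) + 3d_1·(x - 3)² with b_1 = Δ_1 - h_1(2M_1 + M_2)/6 = -9/2, c_1 = M_1/2 = -33/4, d_1 = (M_2 - M_1)/(6h_1) = 11/4. So S'(3) = -9/2.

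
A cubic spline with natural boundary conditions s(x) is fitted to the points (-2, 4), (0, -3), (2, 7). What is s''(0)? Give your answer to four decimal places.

Let σ_i = s''(x_i). Step sizes h_i = 2, 2; slopes of the chords Δ_i = (y_(i+1) - y_i)/h_i = -7/2, 5.
  2·σ_0 + 8·σ_1 + 2·σ_2 = 6(Δ_1 - Δ_0) = 51
Natural end conditions: σ_0 = σ_2 = 0.
Hence σ_0 = 0, σ_1 = 51/8, σ_2 = 0.

6.3750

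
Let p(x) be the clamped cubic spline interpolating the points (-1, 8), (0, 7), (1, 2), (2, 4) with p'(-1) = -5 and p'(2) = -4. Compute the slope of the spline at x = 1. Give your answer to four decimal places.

-0.4667

Put M_i = p'' at the i-th knot. Here h = (1, 1, 1) and Δ = (-1, -5, 2), so the interior equations h_(i-1)·M_(i-1) + 2(h_(i-1)+h_i)·M_i + h_i·M_(i+1) = 6(Δ_i − Δ_(i-1)) read
  1·M_0 + 4·M_1 + 1·M_2 = 6(Δ_1 - Δ_0) = -24
  1·M_1 + 4·M_2 + 1·M_3 = 6(Δ_2 - Δ_1) = 42
Clamped end conditions give two more equations: 2h_0·M_0 + h_0·M_1 = 6(Δ_0 - p'(-1)) = 24 and h_2·M_2 + 2h_2·M_3 = 6(p'(2) - Δ_2) = -36.
Solving the tridiagonal system: M_0 = 304/15, M_1 = -248/15, M_2 = 328/15, M_3 = -434/15.
On [1, 2], p'(x) = b_2 + 2c_2·(x - 1) + 3d_2·(x - 1)² with b_2 = Δ_2 - h_2(2M_2 + M_3)/6 = -7/15, c_2 = M_2/2 = 164/15, d_2 = (M_3 - M_2)/(6h_2) = -127/15. So p'(1) = -7/15.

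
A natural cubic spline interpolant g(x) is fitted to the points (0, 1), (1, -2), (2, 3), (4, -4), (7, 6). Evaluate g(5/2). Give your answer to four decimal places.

Let M_i = g''(x_i). Step sizes h_i = 1, 1, 2, 3; slopes of the chords Δ_i = (y_(i+1) - y_i)/h_i = -3, 5, -7/2, 10/3.
  1·M_0 + 4·M_1 + 1·M_2 = 6(Δ_1 - Δ_0) = 48
  1·M_1 + 6·M_2 + 2·M_3 = 6(Δ_2 - Δ_1) = -51
  2·M_2 + 10·M_3 + 3·M_4 = 6(Δ_3 - Δ_2) = 41
Natural end conditions: M_0 = M_4 = 0.
Forward elimination and back-substitution give M_0 = 0, M_1 = 1640/107, M_2 = -1424/107, M_3 = 1447/214, M_4 = 0.
On [2, 4], g(x) = 3 + 1001/321·(x - 2) - 712/107·(x - 2)² + 4295/2568·(x - 2)³.
With (x - 2) = 1/2: g(5/2) = 21261/6848.

3.1047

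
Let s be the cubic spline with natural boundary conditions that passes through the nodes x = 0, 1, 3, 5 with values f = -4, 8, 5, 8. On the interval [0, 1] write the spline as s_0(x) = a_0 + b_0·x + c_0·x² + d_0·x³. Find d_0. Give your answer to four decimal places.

-2.5909

Let m_i = s''(x_i). Step sizes h_i = 1, 2, 2; slopes of the chords Δ_i = (y_(i+1) - y_i)/h_i = 12, -3/2, 3/2.
  1·m_0 + 6·m_1 + 2·m_2 = 6(Δ_1 - Δ_0) = -81
  2·m_1 + 8·m_2 + 2·m_3 = 6(Δ_2 - Δ_1) = 18
Natural end conditions: m_0 = m_3 = 0.
Hence m_0 = 0, m_1 = -171/11, m_2 = 135/22, m_3 = 0.
On [0, 1], with s_0(x) = a_0 + b_0·x + c_0·x² + d_0·x³: c_0 = m_0/2 = 0, d_0 = (m_1 - m_0)/(6h_0) = -57/22, b_0 = Δ_0 - h_0(2m_0 + m_1)/6 = 321/22.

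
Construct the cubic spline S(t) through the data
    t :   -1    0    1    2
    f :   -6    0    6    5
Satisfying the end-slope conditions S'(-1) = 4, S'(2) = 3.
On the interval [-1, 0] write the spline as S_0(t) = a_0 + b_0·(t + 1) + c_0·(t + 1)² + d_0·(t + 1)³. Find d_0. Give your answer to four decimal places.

-0.2667

Let σ_i = S''(x_i). Step sizes h_i = 1, 1, 1; slopes of the chords Δ_i = (y_(i+1) - y_i)/h_i = 6, 6, -1.
  1·σ_0 + 4·σ_1 + 1·σ_2 = 6(Δ_1 - Δ_0) = 0
  1·σ_1 + 4·σ_2 + 1·σ_3 = 6(Δ_2 - Δ_1) = -42
Clamped end conditions give two more equations: 2h_0·σ_0 + h_0·σ_1 = 6(Δ_0 - S'(-1)) = 12 and h_2·σ_2 + 2h_2·σ_3 = 6(S'(2) - Δ_2) = 24.
Forward elimination and back-substitution give σ_0 = 68/15, σ_1 = 44/15, σ_2 = -244/15, σ_3 = 302/15.
On [-1, 0], with S_0(t) = a_0 + b_0·(t + 1) + c_0·(t + 1)² + d_0·(t + 1)³: c_0 = σ_0/2 = 34/15, d_0 = (σ_1 - σ_0)/(6h_0) = -4/15, b_0 = Δ_0 - h_0(2σ_0 + σ_1)/6 = 4.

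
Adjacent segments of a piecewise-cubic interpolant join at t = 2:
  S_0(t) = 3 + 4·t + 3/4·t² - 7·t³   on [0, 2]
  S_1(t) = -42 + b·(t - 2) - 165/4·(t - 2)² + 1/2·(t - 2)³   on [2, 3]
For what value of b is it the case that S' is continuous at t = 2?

S_0'(t) = 4 + 3/2·t - 21·t², so S_0'(2) = -77. On the right, S_1'(2) = b, so b = -77.

-77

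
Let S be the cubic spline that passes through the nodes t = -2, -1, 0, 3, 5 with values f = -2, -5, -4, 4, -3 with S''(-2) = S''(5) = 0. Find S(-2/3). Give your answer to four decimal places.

-5.1119

With m_i denoting the second derivative at x_i, h_i = 1, 1, 3, 2, and Δ_i = (y_(i+1) − y_i)/h_i = -3, 1, 8/3, -7/2:
  1·m_0 + 4·m_1 + 1·m_2 = 6(Δ_1 - Δ_0) = 24
  1·m_1 + 8·m_2 + 3·m_3 = 6(Δ_2 - Δ_1) = 10
  3·m_2 + 10·m_3 + 2·m_4 = 6(Δ_3 - Δ_2) = -37
Natural end conditions: m_0 = m_4 = 0.
Hence m_0 = 0, m_1 = 1493/274, m_2 = 302/137, m_3 = -1195/274, m_4 = 0.
On [-1, 0], S(t) = -5 - 973/822·(t + 1) + 1493/548·(t + 1)² - 889/1644·(t + 1)³.
With (t + 1) = 1/3: S(-2/3) = -113453/22194.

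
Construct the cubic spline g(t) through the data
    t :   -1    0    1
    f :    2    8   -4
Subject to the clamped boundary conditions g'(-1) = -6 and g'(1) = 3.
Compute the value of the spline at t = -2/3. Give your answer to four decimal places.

Put m_i = g'' at the i-th knot. Here h = (1, 1) and Δ = (6, -12), so the interior equations h_(i-1)·m_(i-1) + 2(h_(i-1)+h_i)·m_i + h_i·m_(i+1) = 6(Δ_i − Δ_(i-1)) read
  1·m_0 + 4·m_1 + 1·m_2 = 6(Δ_1 - Δ_0) = -108
Clamped end conditions give two more equations: 2h_0·m_0 + h_0·m_1 = 6(Δ_0 - g'(-1)) = 72 and h_1·m_1 + 2h_1·m_2 = 6(g'(1) - Δ_1) = 90.
Solving: m_0 = 135/2, m_1 = -63, m_2 = 153/2.
On [-1, 0], g(t) = 2 - 6·(t + 1) + 135/4·(t + 1)² - 87/4·(t + 1)³.
With (t + 1) = 1/3: g(-2/3) = 53/18.

2.9444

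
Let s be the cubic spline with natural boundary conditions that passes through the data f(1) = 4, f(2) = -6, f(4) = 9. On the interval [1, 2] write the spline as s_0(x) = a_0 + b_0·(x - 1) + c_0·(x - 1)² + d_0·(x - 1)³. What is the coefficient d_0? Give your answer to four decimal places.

Let σ_i = s''(x_i). Step sizes h_i = 1, 2; slopes of the chords Δ_i = (y_(i+1) - y_i)/h_i = -10, 15/2.
  1·σ_0 + 6·σ_1 + 2·σ_2 = 6(Δ_1 - Δ_0) = 105
Natural end conditions: σ_0 = σ_2 = 0.
Hence σ_0 = 0, σ_1 = 35/2, σ_2 = 0.
On [1, 2], with s_0(x) = a_0 + b_0·(x - 1) + c_0·(x - 1)² + d_0·(x - 1)³: c_0 = σ_0/2 = 0, d_0 = (σ_1 - σ_0)/(6h_0) = 35/12, b_0 = Δ_0 - h_0(2σ_0 + σ_1)/6 = -155/12.

2.9167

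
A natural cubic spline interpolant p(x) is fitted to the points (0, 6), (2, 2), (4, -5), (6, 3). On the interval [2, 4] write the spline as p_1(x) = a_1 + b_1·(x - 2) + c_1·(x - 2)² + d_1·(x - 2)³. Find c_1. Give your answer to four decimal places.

With M_i denoting the second derivative at x_i, h_i = 2, 2, 2, and Δ_i = (y_(i+1) − y_i)/h_i = -2, -7/2, 4:
  2·M_0 + 8·M_1 + 2·M_2 = 6(Δ_1 - Δ_0) = -9
  2·M_1 + 8·M_2 + 2·M_3 = 6(Δ_2 - Δ_1) = 45
Natural end conditions: M_0 = M_3 = 0.
Hence M_0 = 0, M_1 = -27/10, M_2 = 63/10, M_3 = 0.
On [2, 4], with p_1(x) = a_1 + b_1·(x - 2) + c_1·(x - 2)² + d_1·(x - 2)³: c_1 = M_1/2 = -27/20, d_1 = (M_2 - M_1)/(6h_1) = 3/4, b_1 = Δ_1 - h_1(2M_1 + M_2)/6 = -19/5.

-1.3500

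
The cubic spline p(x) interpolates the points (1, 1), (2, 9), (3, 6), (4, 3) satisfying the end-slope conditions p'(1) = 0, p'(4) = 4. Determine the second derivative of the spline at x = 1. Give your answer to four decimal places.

37.0667

Write σ_i for p''(x_i). With h_i = 1, 1, 1 and divided differences Δ_i = 8, -3, -3, the continuity of p' gives the tridiagonal system
  1·σ_0 + 4·σ_1 + 1·σ_2 = 6(Δ_1 - Δ_0) = -66
  1·σ_1 + 4·σ_2 + 1·σ_3 = 6(Δ_2 - Δ_1) = 0
Clamped end conditions give two more equations: 2h_0·σ_0 + h_0·σ_1 = 6(Δ_0 - p'(1)) = 48 and h_2·σ_2 + 2h_2·σ_3 = 6(p'(4) - Δ_2) = 42.
Hence σ_0 = 556/15, σ_1 = -392/15, σ_2 = 22/15, σ_3 = 304/15.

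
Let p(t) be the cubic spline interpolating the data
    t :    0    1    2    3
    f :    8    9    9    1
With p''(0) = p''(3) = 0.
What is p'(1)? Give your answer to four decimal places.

1.5333

With M_i denoting the second derivative at x_i, h_i = 1, 1, 1, and Δ_i = (y_(i+1) − y_i)/h_i = 1, 0, -8:
  1·M_0 + 4·M_1 + 1·M_2 = 6(Δ_1 - Δ_0) = -6
  1·M_1 + 4·M_2 + 1·M_3 = 6(Δ_2 - Δ_1) = -48
Natural end conditions: M_0 = M_3 = 0.
Forward elimination and back-substitution give M_0 = 0, M_1 = 8/5, M_2 = -62/5, M_3 = 0.
On [1, 2], p'(t) = b_1 + 2c_1·(t - 1) + 3d_1·(t - 1)² with b_1 = Δ_1 - h_1(2M_1 + M_2)/6 = 23/15, c_1 = M_1/2 = 4/5, d_1 = (M_2 - M_1)/(6h_1) = -7/3. So p'(1) = 23/15.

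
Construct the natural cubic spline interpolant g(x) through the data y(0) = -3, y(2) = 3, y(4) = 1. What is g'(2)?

Put σ_i = g'' at the i-th knot. Here h = (2, 2) and Δ = (3, -1), so the interior equations h_(i-1)·σ_(i-1) + 2(h_(i-1)+h_i)·σ_i + h_i·σ_(i+1) = 6(Δ_i − Δ_(i-1)) read
  2·σ_0 + 8·σ_1 + 2·σ_2 = 6(Δ_1 - Δ_0) = -24
Natural end conditions: σ_0 = σ_2 = 0.
Solving the tridiagonal system: σ_0 = 0, σ_1 = -3, σ_2 = 0.
On [2, 4], g'(x) = b_1 + 2c_1·(x - 2) + 3d_1·(x - 2)² with b_1 = Δ_1 - h_1(2σ_1 + σ_2)/6 = 1, c_1 = σ_1/2 = -3/2, d_1 = (σ_2 - σ_1)/(6h_1) = 1/4. So g'(2) = 1.

1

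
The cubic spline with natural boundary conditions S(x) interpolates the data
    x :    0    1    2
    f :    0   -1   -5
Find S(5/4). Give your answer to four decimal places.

-1.7539

Put M_i = S'' at the i-th knot. Here h = (1, 1) and Δ = (-1, -4), so the interior equations h_(i-1)·M_(i-1) + 2(h_(i-1)+h_i)·M_i + h_i·M_(i+1) = 6(Δ_i − Δ_(i-1)) read
  1·M_0 + 4·M_1 + 1·M_2 = 6(Δ_1 - Δ_0) = -18
Natural end conditions: M_0 = M_2 = 0.
Hence M_0 = 0, M_1 = -9/2, M_2 = 0.
On [1, 2], S(x) = -1 - 5/2·(x - 1) - 9/4·(x - 1)² + 3/4·(x - 1)³.
With (x - 1) = 1/4: S(5/4) = -449/256.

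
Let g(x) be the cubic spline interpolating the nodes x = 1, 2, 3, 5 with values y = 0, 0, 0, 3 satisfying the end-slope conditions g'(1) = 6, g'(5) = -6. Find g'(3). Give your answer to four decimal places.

2.4545

Let σ_i = g''(x_i). Step sizes h_i = 1, 1, 2; slopes of the chords Δ_i = (y_(i+1) - y_i)/h_i = 0, 0, 3/2.
  1·σ_0 + 4·σ_1 + 1·σ_2 = 6(Δ_1 - Δ_0) = 0
  1·σ_1 + 6·σ_2 + 2·σ_3 = 6(Δ_2 - Δ_1) = 9
Clamped end conditions give two more equations: 2h_0·σ_0 + h_0·σ_1 = 6(Δ_0 - g'(1)) = -36 and h_2·σ_2 + 2h_2·σ_3 = 6(g'(5) - Δ_2) = -45.
Forward elimination and back-substitution give σ_0 = -435/22, σ_1 = 39/11, σ_2 = 123/22, σ_3 = -309/22.
On [3, 5], g'(x) = b_2 + 2c_2·(x - 3) + 3d_2·(x - 3)² with b_2 = Δ_2 - h_2(2σ_2 + σ_3)/6 = 27/11, c_2 = σ_2/2 = 123/44, d_2 = (σ_3 - σ_2)/(6h_2) = -18/11. So g'(3) = 27/11.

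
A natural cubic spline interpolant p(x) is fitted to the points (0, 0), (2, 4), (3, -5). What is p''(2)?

With m_i denoting the second derivative at x_i, h_i = 2, 1, and Δ_i = (y_(i+1) − y_i)/h_i = 2, -9:
  2·m_0 + 6·m_1 + 1·m_2 = 6(Δ_1 - Δ_0) = -66
Natural end conditions: m_0 = m_2 = 0.
Solving: m_0 = 0, m_1 = -11, m_2 = 0.

-11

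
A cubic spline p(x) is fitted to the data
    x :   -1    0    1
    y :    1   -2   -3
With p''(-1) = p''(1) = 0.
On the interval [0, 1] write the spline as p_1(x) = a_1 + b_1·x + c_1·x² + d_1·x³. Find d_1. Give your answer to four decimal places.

-0.5000

With M_i denoting the second derivative at x_i, h_i = 1, 1, and Δ_i = (y_(i+1) − y_i)/h_i = -3, -1:
  1·M_0 + 4·M_1 + 1·M_2 = 6(Δ_1 - Δ_0) = 12
Natural end conditions: M_0 = M_2 = 0.
Forward elimination and back-substitution give M_0 = 0, M_1 = 3, M_2 = 0.
On [0, 1], with p_1(x) = a_1 + b_1·x + c_1·x² + d_1·x³: c_1 = M_1/2 = 3/2, d_1 = (M_2 - M_1)/(6h_1) = -1/2, b_1 = Δ_1 - h_1(2M_1 + M_2)/6 = -2.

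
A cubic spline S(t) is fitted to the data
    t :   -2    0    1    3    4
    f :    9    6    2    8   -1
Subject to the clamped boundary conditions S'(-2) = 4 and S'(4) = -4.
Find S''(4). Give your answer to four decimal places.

25.5376

Put M_i = S'' at the i-th knot. Here h = (2, 1, 2, 1) and Δ = (-3/2, -4, 3, -9), so the interior equations h_(i-1)·M_(i-1) + 2(h_(i-1)+h_i)·M_i + h_i·M_(i+1) = 6(Δ_i − Δ_(i-1)) read
  2·M_0 + 6·M_1 + 1·M_2 = 6(Δ_1 - Δ_0) = -15
  1·M_1 + 6·M_2 + 2·M_3 = 6(Δ_2 - Δ_1) = 42
  2·M_2 + 6·M_3 + 1·M_4 = 6(Δ_3 - Δ_2) = -72
Clamped end conditions give two more equations: 2h_0·M_0 + h_0·M_1 = 6(Δ_0 - S'(-2)) = -33 and h_3·M_3 + 2h_3·M_4 = 6(S'(4) - Δ_3) = 30.
Forward elimination and back-substitution give M_0 = -2587/372, M_1 = -241/93, M_2 = 2689/186, M_3 = -1960/93, M_4 = 2375/93.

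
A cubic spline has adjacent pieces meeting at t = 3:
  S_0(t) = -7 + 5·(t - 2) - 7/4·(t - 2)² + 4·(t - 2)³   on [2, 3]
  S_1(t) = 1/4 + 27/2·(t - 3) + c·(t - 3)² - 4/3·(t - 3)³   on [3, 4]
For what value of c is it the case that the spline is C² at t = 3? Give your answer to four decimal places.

10.2500

S_0''(t) = -7/2 + 24·(t - 2), so S_0''(3) = 41/2. On the right, S_1''(3) = 2c, so c = 41/4.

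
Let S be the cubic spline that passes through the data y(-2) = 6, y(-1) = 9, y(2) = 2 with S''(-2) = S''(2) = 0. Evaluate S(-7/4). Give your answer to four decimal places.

6.9063

With M_i denoting the second derivative at x_i, h_i = 1, 3, and Δ_i = (y_(i+1) − y_i)/h_i = 3, -7/3:
  1·M_0 + 8·M_1 + 3·M_2 = 6(Δ_1 - Δ_0) = -32
Natural end conditions: M_0 = M_2 = 0.
Solving the tridiagonal system: M_0 = 0, M_1 = -4, M_2 = 0.
On [-2, -1], S(t) = 6 + 11/3·(t + 2) + 0·(t + 2)² - 2/3·(t + 2)³.
With (t + 2) = 1/4: S(-7/4) = 221/32.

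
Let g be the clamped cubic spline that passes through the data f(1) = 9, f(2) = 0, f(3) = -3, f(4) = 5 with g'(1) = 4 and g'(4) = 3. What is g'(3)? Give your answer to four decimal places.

Let M_i = g''(x_i). Step sizes h_i = 1, 1, 1; slopes of the chords Δ_i = (y_(i+1) - y_i)/h_i = -9, -3, 8.
  1·M_0 + 4·M_1 + 1·M_2 = 6(Δ_1 - Δ_0) = 36
  1·M_1 + 4·M_2 + 1·M_3 = 6(Δ_2 - Δ_1) = 66
Clamped end conditions give two more equations: 2h_0·M_0 + h_0·M_1 = 6(Δ_0 - g'(1)) = -78 and h_2·M_2 + 2h_2·M_3 = 6(g'(4) - Δ_2) = -30.
Forward elimination and back-substitution give M_0 = -706/15, M_1 = 242/15, M_2 = 278/15, M_3 = -364/15.
On [3, 4], g'(x) = b_2 + 2c_2·(x - 3) + 3d_2·(x - 3)² with b_2 = Δ_2 - h_2(2M_2 + M_3)/6 = 88/15, c_2 = M_2/2 = 139/15, d_2 = (M_3 - M_2)/(6h_2) = -107/15. So g'(3) = 88/15.

5.8667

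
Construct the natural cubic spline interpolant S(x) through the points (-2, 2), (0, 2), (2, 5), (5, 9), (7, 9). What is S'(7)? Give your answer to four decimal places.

-0.2568

Let σ_i = S''(x_i). Step sizes h_i = 2, 2, 3, 2; slopes of the chords Δ_i = (y_(i+1) - y_i)/h_i = 0, 3/2, 4/3, 0.
  2·σ_0 + 8·σ_1 + 2·σ_2 = 6(Δ_1 - Δ_0) = 9
  2·σ_1 + 10·σ_2 + 3·σ_3 = 6(Δ_2 - Δ_1) = -1
  3·σ_2 + 10·σ_3 + 2·σ_4 = 6(Δ_3 - Δ_2) = -8
Natural end conditions: σ_0 = σ_4 = 0.
Forward elimination and back-substitution give σ_0 = 0, σ_1 = 791/688, σ_2 = -17/172, σ_3 = -265/344, σ_4 = 0.
On [5, 7], S'(x) = b_3 + 2c_3·(x - 5) + 3d_3·(x - 5)² with b_3 = Δ_3 - h_3(2σ_3 + σ_4)/6 = 265/516, c_3 = σ_3/2 = -265/688, d_3 = (σ_4 - σ_3)/(6h_3) = 265/4128. So S'(7) = -265/1032.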